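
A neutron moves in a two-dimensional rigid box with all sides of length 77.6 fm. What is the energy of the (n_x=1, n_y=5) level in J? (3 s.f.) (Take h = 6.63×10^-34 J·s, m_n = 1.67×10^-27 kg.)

E = 1.42×10^-13 J

For a 2D rectangular well E = (h²/8m_n)·Σ n_i²/L_i² = (6.63×10^-34)²/(8·1.67×10^-27) · [1²/(77.6 fm)² + 5²/(77.6 fm)²].
Evaluating gives E = 1.42×10^-13 J.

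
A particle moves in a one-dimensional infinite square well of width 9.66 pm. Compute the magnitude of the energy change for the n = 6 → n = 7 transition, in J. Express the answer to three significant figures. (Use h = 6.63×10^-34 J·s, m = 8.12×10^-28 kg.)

E_1 = h²/(8mL²) = 7.251×10^-19 J.
|ΔE| = |6² − 7²|·E_1 = 13·7.251×10^-19 J = 9.43×10^-18 J.

|ΔE| = 9.43×10^-18 J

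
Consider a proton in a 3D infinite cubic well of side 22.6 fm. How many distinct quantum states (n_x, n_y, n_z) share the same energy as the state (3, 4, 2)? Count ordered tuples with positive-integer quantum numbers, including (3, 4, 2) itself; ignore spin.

degeneracy = 6

The level has n_x² + n_y² + n_z² = 29. The ordered positive-integer solutions are (2, 3, 4), (2, 4, 3), (3, 2, 4), (3, 4, 2), (4, 2, 3), (4, 3, 2).
That gives 6 states.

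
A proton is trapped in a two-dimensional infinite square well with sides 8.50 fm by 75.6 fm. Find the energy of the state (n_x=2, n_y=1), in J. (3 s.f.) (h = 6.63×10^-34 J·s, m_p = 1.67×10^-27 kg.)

For a 2D rectangular well E = (h²/8m_p)·Σ n_i²/L_i² = (6.63×10^-34)²/(8·1.67×10^-27) · [2²/(8.50 fm)² + 1²/(75.6 fm)²].
Evaluating gives E = 1.83×10^-12 J.

E = 1.83×10^-12 J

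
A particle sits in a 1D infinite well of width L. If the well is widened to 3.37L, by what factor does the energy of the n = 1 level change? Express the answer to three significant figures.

E_n ∝ 1/L², so the energy scales by 1/3.37² = 0.0881.

0.0881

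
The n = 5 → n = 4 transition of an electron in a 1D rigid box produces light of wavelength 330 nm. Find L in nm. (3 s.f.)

L = 0.949 nm

The photon carries ΔE = hc/λ = 6.626×10^-34·2.998×10^8/3.30×10^-7 m = 6.020×10^-19 J.
Since ΔE = (5² − 4²)E_1, E_1 = 6.689×10^-20 J, and L = h/√(8m_eE_1) = 9.49×10^-10 m = 0.949 nm.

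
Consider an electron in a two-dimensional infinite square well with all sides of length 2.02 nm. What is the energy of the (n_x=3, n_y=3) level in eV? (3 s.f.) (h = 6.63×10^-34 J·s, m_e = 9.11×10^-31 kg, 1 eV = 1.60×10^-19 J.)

For a 2D rectangular well E = (h²/8m_e)·Σ n_i²/L_i² = (6.63×10^-34)²/(8·9.11×10^-31) · [3²/(2.02 nm)² + 3²/(2.02 nm)²].
Evaluating gives E = 2.661×10^-19 J = 1.66 eV.

E = 1.66 eV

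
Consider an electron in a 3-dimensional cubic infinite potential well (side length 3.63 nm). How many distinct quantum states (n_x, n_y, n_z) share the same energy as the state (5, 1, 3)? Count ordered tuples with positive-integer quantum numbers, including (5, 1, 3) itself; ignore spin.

The level has n_x² + n_y² + n_z² = 35. The ordered positive-integer solutions are (1, 3, 5), (1, 5, 3), (3, 1, 5), (3, 5, 1), (5, 1, 3), (5, 3, 1).
That gives 6 states.

degeneracy = 6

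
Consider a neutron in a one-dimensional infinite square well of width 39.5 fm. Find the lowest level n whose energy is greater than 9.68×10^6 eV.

E_1 = h²/(8m_nL²) = 2.100×10^-14 J = 1.311×10^5 eV.
Need n² > 9.68×10^6/1.311×10^5 = 73.84, i.e. n > 8.593.
The smallest integer satisfying this is n = 9.

n = 9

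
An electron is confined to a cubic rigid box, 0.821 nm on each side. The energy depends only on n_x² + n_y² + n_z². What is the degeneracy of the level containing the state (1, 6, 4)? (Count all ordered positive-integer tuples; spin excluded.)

degeneracy = 6

The level has n_x² + n_y² + n_z² = 53. The ordered positive-integer solutions are (1, 4, 6), (1, 6, 4), (4, 1, 6), (4, 6, 1), (6, 1, 4), (6, 4, 1).
That gives 6 states.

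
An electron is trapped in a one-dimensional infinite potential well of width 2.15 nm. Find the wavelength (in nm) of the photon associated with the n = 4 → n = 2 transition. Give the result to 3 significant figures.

λ = 1.27×10^3 nm

E_1 = h²/(8m_eL²) = 1.303×10^-20 J, so ΔE = (4² − 2²)E_1 = 1.564×10^-19 J.
λ = hc/ΔE = (6.626×10^-34·2.998×10^8)/1.564×10^-19 = 1.27×10^-6 m = 1.27×10^3 nm.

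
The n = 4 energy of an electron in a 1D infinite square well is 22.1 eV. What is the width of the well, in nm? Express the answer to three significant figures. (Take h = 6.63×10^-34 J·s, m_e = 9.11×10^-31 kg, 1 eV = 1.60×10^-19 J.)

L = 0.522 nm

From E_n = n²h²/(8m_eL²), L = n·h/√(8m_eE_n).
E_4 = 22.1 eV = 3.536×10^-18 J, so L = 4·6.63×10^-34/√(8·9.11×10^-31·3.536×10^-18) = 5.22×10^-10 m = 0.522 nm.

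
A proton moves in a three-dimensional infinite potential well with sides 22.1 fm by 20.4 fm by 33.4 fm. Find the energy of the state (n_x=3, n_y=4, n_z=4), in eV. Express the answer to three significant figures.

E = 1.46×10^7 eV

For a 3D rectangular well E = (h²/8m_p)·Σ n_i²/L_i² = (6.626×10^-34)²/(8·1.673×10^-27) · [3²/(22.1 fm)² + 4²/(20.4 fm)² + 4²/(33.4 fm)²].
Evaluating gives E = 2.336×10^-12 J = 1.46×10^7 eV.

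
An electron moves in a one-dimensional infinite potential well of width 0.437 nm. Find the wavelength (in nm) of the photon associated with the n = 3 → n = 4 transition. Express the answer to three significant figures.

E_1 = h²/(8m_eL²) = 3.155×10^-19 J, so ΔE = (4² − 3²)E_1 = 2.208×10^-18 J.
λ = hc/ΔE = (6.626×10^-34·2.998×10^8)/2.208×10^-18 = 9.00×10^-8 m = 90.0 nm.

λ = 90.0 nm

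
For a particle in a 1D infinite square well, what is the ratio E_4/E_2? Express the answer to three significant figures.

4.00

E_n ∝ n², so E_4/E_2 = 4²/2² = 16/4 = 4.00.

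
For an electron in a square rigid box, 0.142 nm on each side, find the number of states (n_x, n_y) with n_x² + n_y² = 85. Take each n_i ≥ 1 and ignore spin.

degeneracy = 4

The level has n_x² + n_y² = 85. The ordered positive-integer solutions are (2, 9), (6, 7), (7, 6), (9, 2).
That gives 4 states.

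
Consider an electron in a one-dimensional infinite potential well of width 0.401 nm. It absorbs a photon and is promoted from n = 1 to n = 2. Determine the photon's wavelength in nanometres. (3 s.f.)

λ = 177 nm

E_1 = h²/(8m_eL²) = 3.747×10^-19 J, so ΔE = (2² − 1²)E_1 = 1.124×10^-18 J.
λ = hc/ΔE = (6.626×10^-34·2.998×10^8)/1.124×10^-18 = 1.77×10^-7 m = 177 nm.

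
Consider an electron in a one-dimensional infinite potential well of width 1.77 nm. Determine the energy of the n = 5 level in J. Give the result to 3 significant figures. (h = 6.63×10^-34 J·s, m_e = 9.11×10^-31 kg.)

For an infinite well E_n = n²h²/(8m_eL²), so E_1 = h²/(8m_eL²) = (6.63×10^-34)²/(8·9.11×10^-31·(1.77×10^-9 m)²) = 1.925×10^-20 J.
Then E_5 = 5²·E_1 = 25·1.925×10^-20 J = 4.81×10^-19 J.

E_5 = 4.81×10^-19 J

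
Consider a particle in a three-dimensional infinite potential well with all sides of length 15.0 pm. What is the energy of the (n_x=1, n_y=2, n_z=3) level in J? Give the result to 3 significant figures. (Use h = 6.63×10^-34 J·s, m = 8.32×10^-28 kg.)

E = 4.11×10^-18 J

For a 3D rectangular well E = (h²/8m)·Σ n_i²/L_i² = (6.63×10^-34)²/(8·8.32×10^-28) · [1²/(15.0 pm)² + 2²/(15.0 pm)² + 3²/(15.0 pm)²].
Evaluating gives E = 4.11×10^-18 J.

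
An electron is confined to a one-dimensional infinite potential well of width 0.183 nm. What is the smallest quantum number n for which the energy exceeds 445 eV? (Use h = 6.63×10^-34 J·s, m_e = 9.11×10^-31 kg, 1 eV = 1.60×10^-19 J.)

E_1 = h²/(8m_eL²) = 1.801×10^-18 J = 11.26 eV.
Need n² > 445/11.26 = 39.52, i.e. n > 6.286.
The smallest integer satisfying this is n = 7.

n = 7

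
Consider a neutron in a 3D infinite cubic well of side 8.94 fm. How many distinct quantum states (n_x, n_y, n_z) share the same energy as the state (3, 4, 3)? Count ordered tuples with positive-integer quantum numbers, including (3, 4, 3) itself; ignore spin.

degeneracy = 3

The level has n_x² + n_y² + n_z² = 34. The ordered positive-integer solutions are (3, 3, 4), (3, 4, 3), (4, 3, 3).
That gives 3 states.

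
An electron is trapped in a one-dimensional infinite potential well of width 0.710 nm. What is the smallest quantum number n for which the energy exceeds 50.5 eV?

E_1 = h²/(8m_eL²) = 1.195×10^-19 J = 0.7459 eV.
Need n² > 50.5/0.7459 = 67.70, i.e. n > 8.228.
The smallest integer satisfying this is n = 9.

n = 9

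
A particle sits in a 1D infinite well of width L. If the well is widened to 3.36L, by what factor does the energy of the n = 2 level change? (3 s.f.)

0.0886

E_n ∝ 1/L², so the energy scales by 1/3.36² = 0.0886.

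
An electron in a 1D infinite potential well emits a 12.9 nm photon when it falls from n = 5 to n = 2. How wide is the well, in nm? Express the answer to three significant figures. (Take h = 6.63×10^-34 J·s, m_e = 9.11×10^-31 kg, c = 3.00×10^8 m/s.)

The photon carries ΔE = hc/λ = 6.63×10^-34·3.00×10^8/1.29×10^-8 m = 1.542×10^-17 J.
Since ΔE = (5² − 2²)E_1, E_1 = 7.343×10^-19 J, and L = h/√(8m_eE_1) = 2.87×10^-10 m = 0.287 nm.

L = 0.287 nm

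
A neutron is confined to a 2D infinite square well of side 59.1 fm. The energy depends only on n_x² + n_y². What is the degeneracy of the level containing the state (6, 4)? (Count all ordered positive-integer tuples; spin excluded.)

degeneracy = 2

The level has n_x² + n_y² = 52. The ordered positive-integer solutions are (4, 6), (6, 4).
That gives 2 states.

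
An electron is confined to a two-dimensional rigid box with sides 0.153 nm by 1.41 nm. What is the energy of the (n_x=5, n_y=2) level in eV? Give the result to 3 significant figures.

For a 2D rectangular well E = (h²/8m_e)·Σ n_i²/L_i² = (6.626×10^-34)²/(8·9.109×10^-31) · [5²/(0.153 nm)² + 2²/(1.41 nm)²].
Evaluating gives E = 6.446×10^-17 J = 402 eV.

E = 402 eV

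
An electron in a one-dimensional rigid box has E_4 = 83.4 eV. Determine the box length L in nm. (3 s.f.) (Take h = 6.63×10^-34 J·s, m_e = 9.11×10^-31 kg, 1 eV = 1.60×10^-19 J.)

L = 0.269 nm

From E_n = n²h²/(8m_eL²), L = n·h/√(8m_eE_n).
E_4 = 83.4 eV = 1.334×10^-17 J, so L = 4·6.63×10^-34/√(8·9.11×10^-31·1.334×10^-17) = 2.69×10^-10 m = 0.269 nm.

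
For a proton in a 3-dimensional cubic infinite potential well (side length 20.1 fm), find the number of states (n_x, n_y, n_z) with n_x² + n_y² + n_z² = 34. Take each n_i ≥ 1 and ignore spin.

degeneracy = 3

The level has n_x² + n_y² + n_z² = 34. The ordered positive-integer solutions are (3, 3, 4), (3, 4, 3), (4, 3, 3).
That gives 3 states.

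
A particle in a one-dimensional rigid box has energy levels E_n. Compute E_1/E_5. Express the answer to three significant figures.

E_n ∝ n², so E_1/E_5 = 1²/5² = 1/25 = 0.0400.

0.0400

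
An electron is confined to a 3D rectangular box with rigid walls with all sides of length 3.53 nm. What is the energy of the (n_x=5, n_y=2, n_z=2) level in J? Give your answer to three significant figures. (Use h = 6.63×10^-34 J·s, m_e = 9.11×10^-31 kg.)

For a 3D rectangular well E = (h²/8m_e)·Σ n_i²/L_i² = (6.63×10^-34)²/(8·9.11×10^-31) · [5²/(3.53 nm)² + 2²/(3.53 nm)² + 2²/(3.53 nm)²].
Evaluating gives E = 1.60×10^-19 J.

E = 1.60×10^-19 J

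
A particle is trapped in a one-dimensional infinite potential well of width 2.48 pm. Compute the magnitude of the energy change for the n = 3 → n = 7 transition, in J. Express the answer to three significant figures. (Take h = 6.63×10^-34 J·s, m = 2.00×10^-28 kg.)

E_1 = h²/(8mL²) = 4.467×10^-17 J.
|ΔE| = |3² − 7²|·E_1 = 40·4.467×10^-17 J = 1.79×10^-15 J.

|ΔE| = 1.79×10^-15 J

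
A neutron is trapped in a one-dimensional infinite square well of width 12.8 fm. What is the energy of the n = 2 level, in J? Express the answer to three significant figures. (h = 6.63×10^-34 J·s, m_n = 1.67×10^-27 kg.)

E_2 = 8.03×10^-13 J

For an infinite well E_n = n²h²/(8m_nL²), so E_1 = h²/(8m_nL²) = (6.63×10^-34)²/(8·1.67×10^-27·(1.28×10^-14 m)²) = 2.008×10^-13 J.
Then E_2 = 2²·E_1 = 4·2.008×10^-13 J = 8.03×10^-13 J.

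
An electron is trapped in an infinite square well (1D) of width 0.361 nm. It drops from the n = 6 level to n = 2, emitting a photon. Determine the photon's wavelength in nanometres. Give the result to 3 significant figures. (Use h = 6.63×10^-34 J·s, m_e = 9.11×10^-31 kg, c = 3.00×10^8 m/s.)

λ = 13.4 nm

E_1 = h²/(8m_eL²) = 4.628×10^-19 J, so ΔE = (6² − 2²)E_1 = 1.481×10^-17 J.
λ = hc/ΔE = (6.63×10^-34·3.00×10^8)/1.481×10^-17 = 1.34×10^-8 m = 13.4 nm.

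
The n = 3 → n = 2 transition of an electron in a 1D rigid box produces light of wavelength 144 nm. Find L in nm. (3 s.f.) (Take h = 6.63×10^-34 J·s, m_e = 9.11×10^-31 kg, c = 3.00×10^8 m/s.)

L = 0.467 nm

The photon carries ΔE = hc/λ = 6.63×10^-34·3.00×10^8/1.44×10^-7 m = 1.381×10^-18 J.
Since ΔE = (3² − 2²)E_1, E_1 = 2.762×10^-19 J, and L = h/√(8m_eE_1) = 4.67×10^-10 m = 0.467 nm.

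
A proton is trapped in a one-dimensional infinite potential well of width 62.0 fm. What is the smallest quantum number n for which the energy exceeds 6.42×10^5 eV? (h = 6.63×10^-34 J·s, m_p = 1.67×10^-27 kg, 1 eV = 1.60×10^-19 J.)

n = 4

E_1 = h²/(8m_pL²) = 8.559×10^-15 J = 5.349×10^4 eV.
Need n² > 6.42×10^5/5.349×10^4 = 12.00, i.e. n > 3.464.
The smallest integer satisfying this is n = 4.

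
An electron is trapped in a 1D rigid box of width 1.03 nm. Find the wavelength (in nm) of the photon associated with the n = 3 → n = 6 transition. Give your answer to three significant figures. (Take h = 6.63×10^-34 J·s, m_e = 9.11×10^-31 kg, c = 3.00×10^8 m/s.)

λ = 130 nm

E_1 = h²/(8m_eL²) = 5.685×10^-20 J, so ΔE = (6² − 3²)E_1 = 1.535×10^-18 J.
λ = hc/ΔE = (6.63×10^-34·3.00×10^8)/1.535×10^-18 = 1.30×10^-7 m = 130 nm.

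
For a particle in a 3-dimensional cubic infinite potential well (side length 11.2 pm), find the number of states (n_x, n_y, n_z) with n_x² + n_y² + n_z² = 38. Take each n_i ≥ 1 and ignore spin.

The level has n_x² + n_y² + n_z² = 38. The ordered positive-integer solutions are (1, 1, 6), (1, 6, 1), (2, 3, 5), (2, 5, 3), (3, 2, 5), (3, 5, 2), (5, 2, 3), (5, 3, 2), (6, 1, 1).
That gives 9 states.

degeneracy = 9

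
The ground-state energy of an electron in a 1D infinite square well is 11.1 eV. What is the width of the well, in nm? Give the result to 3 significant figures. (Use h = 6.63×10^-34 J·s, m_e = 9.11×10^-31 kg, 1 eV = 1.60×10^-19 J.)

L = 0.184 nm

From E_n = n²h²/(8m_eL²), L = n·h/√(8m_eE_n).
E_1 = 11.1 eV = 1.776×10^-18 J, so L = 1·6.63×10^-34/√(8·9.11×10^-31·1.776×10^-18) = 1.84×10^-10 m = 0.184 nm.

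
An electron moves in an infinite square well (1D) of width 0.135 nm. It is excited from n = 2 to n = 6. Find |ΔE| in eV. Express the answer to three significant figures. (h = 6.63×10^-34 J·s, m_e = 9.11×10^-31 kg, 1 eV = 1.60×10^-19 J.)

|ΔE| = 662 eV

E_1 = h²/(8m_eL²) = 3.309×10^-18 J.
|ΔE| = |2² − 6²|·E_1 = 32·3.309×10^-18 J = 1.059×10^-16 J = 662 eV.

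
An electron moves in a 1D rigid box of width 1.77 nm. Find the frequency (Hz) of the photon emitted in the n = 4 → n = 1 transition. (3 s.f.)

E_1 = h²/(8m_eL²) = 1.923×10^-20 J and ΔE = (4² − 1²)E_1 = 2.884×10^-19 J.
f = ΔE/h = 2.884×10^-19/6.626×10^-34 = 4.35×10^14 Hz.

f = 4.35×10^14 Hz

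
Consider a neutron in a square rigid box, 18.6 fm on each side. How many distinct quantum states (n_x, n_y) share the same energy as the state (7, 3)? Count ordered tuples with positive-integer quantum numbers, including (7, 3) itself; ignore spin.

degeneracy = 2

The level has n_x² + n_y² = 58. The ordered positive-integer solutions are (3, 7), (7, 3).
That gives 2 states.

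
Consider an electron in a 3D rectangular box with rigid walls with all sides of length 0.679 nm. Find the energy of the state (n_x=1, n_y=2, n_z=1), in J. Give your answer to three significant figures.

E = 7.84×10^-19 J

For a 3D rectangular well E = (h²/8m_e)·Σ n_i²/L_i² = (6.626×10^-34)²/(8·9.109×10^-31) · [1²/(0.679 nm)² + 2²/(0.679 nm)² + 1²/(0.679 nm)²].
Evaluating gives E = 7.84×10^-19 J.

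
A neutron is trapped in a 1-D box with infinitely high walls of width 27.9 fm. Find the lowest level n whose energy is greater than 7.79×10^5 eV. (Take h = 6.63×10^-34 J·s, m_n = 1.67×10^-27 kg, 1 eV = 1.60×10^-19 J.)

n = 2

E_1 = h²/(8m_nL²) = 4.227×10^-14 J = 2.642×10^5 eV.
Need n² > 7.79×10^5/2.642×10^5 = 2.949, i.e. n > 1.717.
The smallest integer satisfying this is n = 2.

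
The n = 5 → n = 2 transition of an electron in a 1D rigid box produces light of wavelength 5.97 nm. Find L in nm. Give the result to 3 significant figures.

The photon carries ΔE = hc/λ = 6.626×10^-34·2.998×10^8/5.97×10^-9 m = 3.327×10^-17 J.
Since ΔE = (5² − 2²)E_1, E_1 = 1.584×10^-18 J, and L = h/√(8m_eE_1) = 1.95×10^-10 m = 0.195 nm.

L = 0.195 nm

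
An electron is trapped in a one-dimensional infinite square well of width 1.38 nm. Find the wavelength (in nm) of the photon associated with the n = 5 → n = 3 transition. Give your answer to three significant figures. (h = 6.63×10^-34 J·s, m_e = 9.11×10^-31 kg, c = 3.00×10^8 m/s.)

λ = 393 nm

E_1 = h²/(8m_eL²) = 3.167×10^-20 J, so ΔE = (5² − 3²)E_1 = 5.067×10^-19 J.
λ = hc/ΔE = (6.63×10^-34·3.00×10^8)/5.067×10^-19 = 3.93×10^-7 m = 393 nm.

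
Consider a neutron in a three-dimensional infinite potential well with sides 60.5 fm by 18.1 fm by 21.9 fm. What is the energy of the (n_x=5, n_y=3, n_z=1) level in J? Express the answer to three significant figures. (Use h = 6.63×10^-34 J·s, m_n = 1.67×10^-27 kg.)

For a 3D rectangular well E = (h²/8m_n)·Σ n_i²/L_i² = (6.63×10^-34)²/(8·1.67×10^-27) · [5²/(60.5 fm)² + 3²/(18.1 fm)² + 1²/(21.9 fm)²].
Evaluating gives E = 1.20×10^-12 J.

E = 1.20×10^-12 J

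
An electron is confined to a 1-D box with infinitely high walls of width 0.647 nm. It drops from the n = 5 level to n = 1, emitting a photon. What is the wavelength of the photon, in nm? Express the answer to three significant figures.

E_1 = h²/(8m_eL²) = 1.439×10^-19 J, so ΔE = (5² − 1²)E_1 = 3.454×10^-18 J.
λ = hc/ΔE = (6.626×10^-34·2.998×10^8)/3.454×10^-18 = 5.75×10^-8 m = 57.5 nm.

λ = 57.5 nm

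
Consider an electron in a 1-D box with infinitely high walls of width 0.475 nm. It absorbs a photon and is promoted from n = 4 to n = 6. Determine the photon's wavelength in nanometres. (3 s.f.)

λ = 37.2 nm

E_1 = h²/(8m_eL²) = 2.670×10^-19 J, so ΔE = (6² − 4²)E_1 = 5.340×10^-18 J.
λ = hc/ΔE = (6.626×10^-34·2.998×10^8)/5.340×10^-18 = 3.72×10^-8 m = 37.2 nm.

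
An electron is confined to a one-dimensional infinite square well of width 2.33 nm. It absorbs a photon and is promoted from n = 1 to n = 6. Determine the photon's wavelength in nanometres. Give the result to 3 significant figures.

λ = 511 nm

E_1 = h²/(8m_eL²) = 1.110×10^-20 J, so ΔE = (6² − 1²)E_1 = 3.885×10^-19 J.
λ = hc/ΔE = (6.626×10^-34·2.998×10^8)/3.885×10^-19 = 5.11×10^-7 m = 511 nm.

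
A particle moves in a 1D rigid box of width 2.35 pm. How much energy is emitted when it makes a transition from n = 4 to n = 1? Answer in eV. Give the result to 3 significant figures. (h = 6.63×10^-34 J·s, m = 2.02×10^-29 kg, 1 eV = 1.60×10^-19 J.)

|ΔE| = 4.62×10^4 eV

E_1 = h²/(8mL²) = 4.925×10^-16 J.
|ΔE| = |4² − 1²|·E_1 = 15·4.925×10^-16 J = 7.387×10^-15 J = 4.62×10^4 eV.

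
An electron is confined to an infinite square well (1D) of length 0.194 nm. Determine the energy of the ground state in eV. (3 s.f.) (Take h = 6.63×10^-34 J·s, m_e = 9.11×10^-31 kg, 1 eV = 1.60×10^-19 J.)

E_1 = 10.0 eV

For an infinite well E_n = n²h²/(8m_eL²), so E_1 = h²/(8m_eL²) = (6.63×10^-34)²/(8·9.11×10^-31·(1.94×10^-10 m)²) = 1.603×10^-18 J.
Converting, E_1 = 1.603×10^-18 J / (1.60×10^-19 J/eV) = 10.0 eV.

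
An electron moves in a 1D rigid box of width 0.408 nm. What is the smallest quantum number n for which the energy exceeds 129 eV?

E_1 = h²/(8m_eL²) = 3.619×10^-19 J = 2.259 eV.
Need n² > 129/2.259 = 57.10, i.e. n > 7.556.
The smallest integer satisfying this is n = 8.

n = 8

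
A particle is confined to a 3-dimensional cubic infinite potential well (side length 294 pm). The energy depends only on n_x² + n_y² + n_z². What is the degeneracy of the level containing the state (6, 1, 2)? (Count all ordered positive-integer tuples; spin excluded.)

The level has n_x² + n_y² + n_z² = 41. The ordered positive-integer solutions are (1, 2, 6), (1, 6, 2), (2, 1, 6), (2, 6, 1), (3, 4, 4), (4, 3, 4), (4, 4, 3), (6, 1, 2), (6, 2, 1).
That gives 9 states.

degeneracy = 9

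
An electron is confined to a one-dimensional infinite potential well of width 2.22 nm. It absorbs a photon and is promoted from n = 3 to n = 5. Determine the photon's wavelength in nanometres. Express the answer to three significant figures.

E_1 = h²/(8m_eL²) = 1.222×10^-20 J, so ΔE = (5² − 3²)E_1 = 1.955×10^-19 J.
λ = hc/ΔE = (6.626×10^-34·2.998×10^8)/1.955×10^-19 = 1.02×10^-6 m = 1.02×10^3 nm.

λ = 1.02×10^3 nm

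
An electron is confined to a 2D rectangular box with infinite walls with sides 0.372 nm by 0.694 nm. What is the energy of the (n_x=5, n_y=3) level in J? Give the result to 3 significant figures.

For a 2D rectangular well E = (h²/8m_e)·Σ n_i²/L_i² = (6.626×10^-34)²/(8·9.109×10^-31) · [5²/(0.372 nm)² + 3²/(0.694 nm)²].
Evaluating gives E = 1.20×10^-17 J.

E = 1.20×10^-17 J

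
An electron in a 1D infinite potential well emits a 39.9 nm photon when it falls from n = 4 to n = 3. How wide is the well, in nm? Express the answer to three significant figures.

The photon carries ΔE = hc/λ = 6.626×10^-34·2.998×10^8/3.99×10^-8 m = 4.979×10^-18 J.
Since ΔE = (4² − 3²)E_1, E_1 = 7.113×10^-19 J, and L = h/√(8m_eE_1) = 2.91×10^-10 m = 0.291 nm.

L = 0.291 nm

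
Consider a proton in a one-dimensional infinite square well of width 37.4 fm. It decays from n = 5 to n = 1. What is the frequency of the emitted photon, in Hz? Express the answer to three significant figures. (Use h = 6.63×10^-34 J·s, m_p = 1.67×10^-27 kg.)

E_1 = h²/(8m_pL²) = 2.352×10^-14 J and ΔE = (5² − 1²)E_1 = 5.645×10^-13 J.
f = ΔE/h = 5.645×10^-13/6.63×10^-34 = 8.51×10^20 Hz.

f = 8.51×10^20 Hz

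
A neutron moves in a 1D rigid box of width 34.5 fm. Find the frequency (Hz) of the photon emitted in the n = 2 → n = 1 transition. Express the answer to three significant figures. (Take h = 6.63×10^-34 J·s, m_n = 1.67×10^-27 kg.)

f = 1.25×10^20 Hz

E_1 = h²/(8m_nL²) = 2.764×10^-14 J and ΔE = (2² − 1²)E_1 = 8.292×10^-14 J.
f = ΔE/h = 8.292×10^-14/6.63×10^-34 = 1.25×10^20 Hz.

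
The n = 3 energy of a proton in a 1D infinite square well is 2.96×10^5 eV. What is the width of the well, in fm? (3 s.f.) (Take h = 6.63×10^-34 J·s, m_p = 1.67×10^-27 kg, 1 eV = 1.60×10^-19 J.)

L = 79.1 fm

From E_n = n²h²/(8m_pL²), L = n·h/√(8m_pE_n).
E_3 = 2.96×10^5 eV = 4.736×10^-14 J, so L = 3·6.63×10^-34/√(8·1.67×10^-27·4.736×10^-14) = 7.91×10^-14 m = 79.1 fm.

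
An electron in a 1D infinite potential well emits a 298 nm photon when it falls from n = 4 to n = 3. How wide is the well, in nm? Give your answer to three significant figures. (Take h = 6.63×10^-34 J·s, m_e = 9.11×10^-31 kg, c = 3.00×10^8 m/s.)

The photon carries ΔE = hc/λ = 6.63×10^-34·3.00×10^8/2.98×10^-7 m = 6.674×10^-19 J.
Since ΔE = (4² − 3²)E_1, E_1 = 9.534×10^-20 J, and L = h/√(8m_eE_1) = 7.95×10^-10 m = 0.795 nm.

L = 0.795 nm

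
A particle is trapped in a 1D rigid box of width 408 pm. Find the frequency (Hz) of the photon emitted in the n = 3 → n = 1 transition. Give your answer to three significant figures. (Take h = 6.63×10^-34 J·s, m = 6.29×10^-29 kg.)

f = 6.33×10^13 Hz

E_1 = h²/(8mL²) = 5.248×10^-21 J and ΔE = (3² − 1²)E_1 = 4.198×10^-20 J.
f = ΔE/h = 4.198×10^-20/6.63×10^-34 = 6.33×10^13 Hz.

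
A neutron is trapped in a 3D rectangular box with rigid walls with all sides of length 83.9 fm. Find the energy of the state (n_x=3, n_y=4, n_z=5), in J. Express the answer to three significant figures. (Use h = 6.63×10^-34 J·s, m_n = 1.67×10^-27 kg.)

E = 2.34×10^-13 J

For a 3D rectangular well E = (h²/8m_n)·Σ n_i²/L_i² = (6.63×10^-34)²/(8·1.67×10^-27) · [3²/(83.9 fm)² + 4²/(83.9 fm)² + 5²/(83.9 fm)²].
Evaluating gives E = 2.34×10^-13 J.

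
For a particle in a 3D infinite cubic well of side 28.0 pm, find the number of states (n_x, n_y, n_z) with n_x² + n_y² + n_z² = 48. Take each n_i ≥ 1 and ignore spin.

The level has n_x² + n_y² + n_z² = 48. The ordered positive-integer solutions are (4, 4, 4).
That gives 1 state.

degeneracy = 1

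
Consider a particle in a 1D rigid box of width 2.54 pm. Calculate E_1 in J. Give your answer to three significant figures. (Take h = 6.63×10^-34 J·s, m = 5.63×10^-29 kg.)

For an infinite well E_n = n²h²/(8mL²), so E_1 = h²/(8mL²) = (6.63×10^-34)²/(8·5.63×10^-29·(2.54×10^-12 m)²) = 1.513×10^-16 J.

E_1 = 1.51×10^-16 J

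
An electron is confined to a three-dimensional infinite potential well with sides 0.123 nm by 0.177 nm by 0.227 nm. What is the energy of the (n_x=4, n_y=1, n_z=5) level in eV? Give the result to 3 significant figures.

For a 3D rectangular well E = (h²/8m_e)·Σ n_i²/L_i² = (6.626×10^-34)²/(8·9.109×10^-31) · [4²/(0.123 nm)² + 1²/(0.177 nm)² + 5²/(0.227 nm)²].
Evaluating gives E = 9.487×10^-17 J = 592 eV.

E = 592 eV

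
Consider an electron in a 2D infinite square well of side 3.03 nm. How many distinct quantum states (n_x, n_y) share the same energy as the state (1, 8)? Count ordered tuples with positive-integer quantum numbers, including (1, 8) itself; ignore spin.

The level has n_x² + n_y² = 65. The ordered positive-integer solutions are (1, 8), (4, 7), (7, 4), (8, 1).
That gives 4 states.

degeneracy = 4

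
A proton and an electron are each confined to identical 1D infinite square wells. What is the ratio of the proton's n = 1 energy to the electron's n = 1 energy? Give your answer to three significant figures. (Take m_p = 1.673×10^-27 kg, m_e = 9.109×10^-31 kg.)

E_n ∝ 1/m at fixed n and L, so the ratio is m_e/m_p = 9.109×10^-31/1.673×10^-27 = 5.44×10^-4.

5.44×10^-4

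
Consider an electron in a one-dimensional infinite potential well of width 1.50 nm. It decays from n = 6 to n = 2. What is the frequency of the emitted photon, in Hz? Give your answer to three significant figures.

E_1 = h²/(8m_eL²) = 2.678×10^-20 J and ΔE = (6² − 2²)E_1 = 8.570×10^-19 J.
f = ΔE/h = 8.570×10^-19/6.626×10^-34 = 1.29×10^15 Hz.

f = 1.29×10^15 Hz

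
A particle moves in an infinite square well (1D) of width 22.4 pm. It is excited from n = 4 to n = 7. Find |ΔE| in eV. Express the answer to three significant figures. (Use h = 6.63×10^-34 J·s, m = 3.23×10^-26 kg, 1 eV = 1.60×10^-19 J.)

|ΔE| = 0.699 eV

E_1 = h²/(8mL²) = 3.390×10^-21 J.
|ΔE| = |4² − 7²|·E_1 = 33·3.390×10^-21 J = 1.119×10^-19 J = 0.699 eV.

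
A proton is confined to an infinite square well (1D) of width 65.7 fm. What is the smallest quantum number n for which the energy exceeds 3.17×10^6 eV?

E_1 = h²/(8m_pL²) = 7.600×10^-15 J = 4.744×10^4 eV.
Need n² > 3.17×10^6/4.744×10^4 = 66.82, i.e. n > 8.174.
The smallest integer satisfying this is n = 9.

n = 9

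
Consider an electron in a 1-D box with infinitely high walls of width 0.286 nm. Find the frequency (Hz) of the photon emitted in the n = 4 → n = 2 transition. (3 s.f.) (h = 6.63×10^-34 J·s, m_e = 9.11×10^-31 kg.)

f = 1.33×10^16 Hz

E_1 = h²/(8m_eL²) = 7.374×10^-19 J and ΔE = (4² − 2²)E_1 = 8.849×10^-18 J.
f = ΔE/h = 8.849×10^-18/6.63×10^-34 = 1.33×10^16 Hz.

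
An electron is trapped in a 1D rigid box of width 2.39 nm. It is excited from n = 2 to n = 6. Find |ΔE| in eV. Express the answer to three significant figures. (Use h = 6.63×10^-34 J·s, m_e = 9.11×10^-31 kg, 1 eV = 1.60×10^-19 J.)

|ΔE| = 2.11 eV

E_1 = h²/(8m_eL²) = 1.056×10^-20 J.
|ΔE| = |2² − 6²|·E_1 = 32·1.056×10^-20 J = 3.379×10^-19 J = 2.11 eV.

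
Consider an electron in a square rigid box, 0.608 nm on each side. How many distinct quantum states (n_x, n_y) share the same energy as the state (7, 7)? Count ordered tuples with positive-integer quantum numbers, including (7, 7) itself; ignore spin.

The level has n_x² + n_y² = 98. The ordered positive-integer solutions are (7, 7).
That gives 1 state.

degeneracy = 1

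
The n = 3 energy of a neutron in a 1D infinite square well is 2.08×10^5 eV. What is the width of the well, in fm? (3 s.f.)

L = 94.1 fm

From E_n = n²h²/(8m_nL²), L = n·h/√(8m_nE_n).
E_3 = 2.08×10^5 eV = 3.332×10^-14 J, so L = 3·6.626×10^-34/√(8·1.675×10^-27·3.332×10^-14) = 9.41×10^-14 m = 94.1 fm.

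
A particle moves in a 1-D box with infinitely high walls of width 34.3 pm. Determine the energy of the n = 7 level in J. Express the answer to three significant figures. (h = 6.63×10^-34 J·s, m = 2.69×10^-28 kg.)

For an infinite well E_n = n²h²/(8mL²), so E_1 = h²/(8mL²) = (6.63×10^-34)²/(8·2.69×10^-28·(3.43×10^-11 m)²) = 1.736×10^-19 J.
Then E_7 = 7²·E_1 = 49·1.736×10^-19 J = 8.51×10^-18 J.

E_7 = 8.51×10^-18 J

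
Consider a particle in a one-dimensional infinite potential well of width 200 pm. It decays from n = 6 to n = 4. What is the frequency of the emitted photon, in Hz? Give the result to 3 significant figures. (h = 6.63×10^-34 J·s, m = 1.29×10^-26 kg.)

E_1 = h²/(8mL²) = 1.065×10^-22 J and ΔE = (6² − 4²)E_1 = 2.130×10^-21 J.
f = ΔE/h = 2.130×10^-21/6.63×10^-34 = 3.21×10^12 Hz.

f = 3.21×10^12 Hz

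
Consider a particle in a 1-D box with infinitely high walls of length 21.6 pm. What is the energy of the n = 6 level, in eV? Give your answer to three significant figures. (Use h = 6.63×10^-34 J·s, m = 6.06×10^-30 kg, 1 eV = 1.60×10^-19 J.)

For an infinite well E_n = n²h²/(8mL²), so E_1 = h²/(8mL²) = (6.63×10^-34)²/(8·6.06×10^-30·(2.16×10^-11 m)²) = 1.943×10^-17 J.
Then E_6 = 6²·E_1 = 36·1.943×10^-17 J = 6.995×10^-16 J.
Converting, E_6 = 6.995×10^-16 J / (1.60×10^-19 J/eV) = 4.37×10^3 eV.

E_6 = 4.37×10^3 eV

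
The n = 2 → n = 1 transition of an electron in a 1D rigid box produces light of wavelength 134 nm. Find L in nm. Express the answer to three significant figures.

L = 0.349 nm

The photon carries ΔE = hc/λ = 6.626×10^-34·2.998×10^8/1.34×10^-7 m = 1.482×10^-18 J.
Since ΔE = (2² − 1²)E_1, E_1 = 4.940×10^-19 J, and L = h/√(8m_eE_1) = 3.49×10^-10 m = 0.349 nm.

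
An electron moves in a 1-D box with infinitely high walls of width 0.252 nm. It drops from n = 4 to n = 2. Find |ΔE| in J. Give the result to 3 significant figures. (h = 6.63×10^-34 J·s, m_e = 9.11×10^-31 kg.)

E_1 = h²/(8m_eL²) = 9.498×10^-19 J.
|ΔE| = |4² − 2²|·E_1 = 12·9.498×10^-19 J = 1.14×10^-17 J.

|ΔE| = 1.14×10^-17 J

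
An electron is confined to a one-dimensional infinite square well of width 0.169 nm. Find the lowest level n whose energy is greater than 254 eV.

n = 5

E_1 = h²/(8m_eL²) = 2.109×10^-18 J = 13.16 eV.
Need n² > 254/13.16 = 19.30, i.e. n > 4.393.
The smallest integer satisfying this is n = 5.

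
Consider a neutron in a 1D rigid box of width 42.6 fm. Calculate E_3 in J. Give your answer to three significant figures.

For an infinite well E_n = n²h²/(8m_nL²), so E_1 = h²/(8m_nL²) = (6.626×10^-34)²/(8·1.675×10^-27·(4.26×10^-14 m)²) = 1.805×10^-14 J.
Then E_3 = 3²·E_1 = 9·1.805×10^-14 J = 1.62×10^-13 J.

E_3 = 1.62×10^-13 J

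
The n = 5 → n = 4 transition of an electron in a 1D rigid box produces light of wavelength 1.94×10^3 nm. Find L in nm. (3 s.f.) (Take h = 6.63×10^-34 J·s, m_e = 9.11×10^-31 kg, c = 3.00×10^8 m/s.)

L = 2.30 nm

The photon carries ΔE = hc/λ = 6.63×10^-34·3.00×10^8/1.94×10^-6 m = 1.025×10^-19 J.
Since ΔE = (5² − 4²)E_1, E_1 = 1.139×10^-20 J, and L = h/√(8m_eE_1) = 2.30×10^-9 m = 2.30 nm.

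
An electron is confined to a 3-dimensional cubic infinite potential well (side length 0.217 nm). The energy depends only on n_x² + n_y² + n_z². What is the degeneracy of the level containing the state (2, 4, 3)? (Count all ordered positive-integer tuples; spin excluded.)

The level has n_x² + n_y² + n_z² = 29. The ordered positive-integer solutions are (2, 3, 4), (2, 4, 3), (3, 2, 4), (3, 4, 2), (4, 2, 3), (4, 3, 2).
That gives 6 states.

degeneracy = 6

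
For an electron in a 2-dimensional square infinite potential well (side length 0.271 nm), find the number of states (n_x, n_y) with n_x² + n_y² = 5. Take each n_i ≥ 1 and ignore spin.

The level has n_x² + n_y² = 5. The ordered positive-integer solutions are (1, 2), (2, 1).
That gives 2 states.

degeneracy = 2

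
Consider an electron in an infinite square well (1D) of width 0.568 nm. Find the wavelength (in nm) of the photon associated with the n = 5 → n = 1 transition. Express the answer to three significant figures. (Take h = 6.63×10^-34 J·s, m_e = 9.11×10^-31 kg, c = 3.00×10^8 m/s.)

λ = 44.3 nm

E_1 = h²/(8m_eL²) = 1.869×10^-19 J, so ΔE = (5² − 1²)E_1 = 4.486×10^-18 J.
λ = hc/ΔE = (6.63×10^-34·3.00×10^8)/4.486×10^-18 = 4.43×10^-8 m = 44.3 nm.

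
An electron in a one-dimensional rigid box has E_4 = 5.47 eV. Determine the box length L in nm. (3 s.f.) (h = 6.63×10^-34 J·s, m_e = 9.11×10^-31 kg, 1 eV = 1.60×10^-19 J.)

From E_n = n²h²/(8m_eL²), L = n·h/√(8m_eE_n).
E_4 = 5.47 eV = 8.752×10^-19 J, so L = 4·6.63×10^-34/√(8·9.11×10^-31·8.752×10^-19) = 1.05×10^-9 m = 1.05 nm.

L = 1.05 nm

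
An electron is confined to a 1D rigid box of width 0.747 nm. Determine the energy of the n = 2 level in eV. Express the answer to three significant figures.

E_2 = 2.70 eV

For an infinite well E_n = n²h²/(8m_eL²), so E_1 = h²/(8m_eL²) = (6.626×10^-34)²/(8·9.109×10^-31·(7.47×10^-10 m)²) = 1.080×10^-19 J.
Then E_2 = 2²·E_1 = 4·1.080×10^-19 J = 4.320×10^-19 J.
Converting, E_2 = 4.320×10^-19 J / (1.602×10^-19 J/eV) = 2.70 eV.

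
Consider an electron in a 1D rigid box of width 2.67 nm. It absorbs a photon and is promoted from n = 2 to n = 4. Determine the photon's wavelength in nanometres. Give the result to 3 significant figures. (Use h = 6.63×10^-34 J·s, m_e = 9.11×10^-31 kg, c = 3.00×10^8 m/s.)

λ = 1.96×10^3 nm

E_1 = h²/(8m_eL²) = 8.461×10^-21 J, so ΔE = (4² − 2²)E_1 = 1.015×10^-19 J.
λ = hc/ΔE = (6.63×10^-34·3.00×10^8)/1.015×10^-19 = 1.96×10^-6 m = 1.96×10^3 nm.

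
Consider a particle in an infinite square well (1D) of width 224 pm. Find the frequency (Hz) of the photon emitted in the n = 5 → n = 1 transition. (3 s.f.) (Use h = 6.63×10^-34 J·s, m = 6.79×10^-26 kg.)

E_1 = h²/(8mL²) = 1.613×10^-23 J and ΔE = (5² − 1²)E_1 = 3.871×10^-22 J.
f = ΔE/h = 3.871×10^-22/6.63×10^-34 = 5.84×10^11 Hz.

f = 5.84×10^11 Hz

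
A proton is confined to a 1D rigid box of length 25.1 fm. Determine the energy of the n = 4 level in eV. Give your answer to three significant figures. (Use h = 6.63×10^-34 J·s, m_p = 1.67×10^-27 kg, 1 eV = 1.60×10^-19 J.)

E_4 = 5.22×10^6 eV

For an infinite well E_n = n²h²/(8m_pL²), so E_1 = h²/(8m_pL²) = (6.63×10^-34)²/(8·1.67×10^-27·(2.51×10^-14 m)²) = 5.222×10^-14 J.
Then E_4 = 4²·E_1 = 16·5.222×10^-14 J = 8.355×10^-13 J.
Converting, E_4 = 8.355×10^-13 J / (1.60×10^-19 J/eV) = 5.22×10^6 eV.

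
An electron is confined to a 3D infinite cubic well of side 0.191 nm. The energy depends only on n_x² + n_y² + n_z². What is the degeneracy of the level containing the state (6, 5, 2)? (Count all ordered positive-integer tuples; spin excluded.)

degeneracy = 6

The level has n_x² + n_y² + n_z² = 65. The ordered positive-integer solutions are (2, 5, 6), (2, 6, 5), (5, 2, 6), (5, 6, 2), (6, 2, 5), (6, 5, 2).
That gives 6 states.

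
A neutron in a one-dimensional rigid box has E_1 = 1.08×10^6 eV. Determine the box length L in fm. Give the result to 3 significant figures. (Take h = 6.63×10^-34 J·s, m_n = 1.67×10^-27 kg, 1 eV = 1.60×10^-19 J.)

From E_n = n²h²/(8m_nL²), L = n·h/√(8m_nE_n).
E_1 = 1.08×10^6 eV = 1.728×10^-13 J, so L = 1·6.63×10^-34/√(8·1.67×10^-27·1.728×10^-13) = 1.38×10^-14 m = 13.8 fm.

L = 13.8 fm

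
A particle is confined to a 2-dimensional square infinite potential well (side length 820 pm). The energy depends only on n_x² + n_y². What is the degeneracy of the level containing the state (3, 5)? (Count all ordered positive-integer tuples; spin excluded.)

The level has n_x² + n_y² = 34. The ordered positive-integer solutions are (3, 5), (5, 3).
That gives 2 states.

degeneracy = 2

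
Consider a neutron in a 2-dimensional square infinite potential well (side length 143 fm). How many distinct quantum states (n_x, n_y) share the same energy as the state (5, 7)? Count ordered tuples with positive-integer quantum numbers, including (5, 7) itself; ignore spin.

The level has n_x² + n_y² = 74. The ordered positive-integer solutions are (5, 7), (7, 5).
That gives 2 states.

degeneracy = 2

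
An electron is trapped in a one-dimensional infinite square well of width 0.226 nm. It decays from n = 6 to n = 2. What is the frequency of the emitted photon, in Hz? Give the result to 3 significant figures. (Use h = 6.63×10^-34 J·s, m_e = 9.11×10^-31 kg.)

E_1 = h²/(8m_eL²) = 1.181×10^-18 J and ΔE = (6² − 2²)E_1 = 3.779×10^-17 J.
f = ΔE/h = 3.779×10^-17/6.63×10^-34 = 5.70×10^16 Hz.

f = 5.70×10^16 Hz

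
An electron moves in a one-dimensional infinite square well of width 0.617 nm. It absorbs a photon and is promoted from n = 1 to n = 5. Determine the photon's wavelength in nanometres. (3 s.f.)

λ = 52.3 nm

E_1 = h²/(8m_eL²) = 1.583×10^-19 J, so ΔE = (5² − 1²)E_1 = 3.799×10^-18 J.
λ = hc/ΔE = (6.626×10^-34·2.998×10^8)/3.799×10^-18 = 5.23×10^-8 m = 52.3 nm.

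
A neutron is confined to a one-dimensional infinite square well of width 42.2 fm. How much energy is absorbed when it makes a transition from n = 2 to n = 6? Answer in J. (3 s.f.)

|ΔE| = 5.89×10^-13 J

E_1 = h²/(8m_nL²) = 1.840×10^-14 J.
|ΔE| = |2² − 6²|·E_1 = 32·1.840×10^-14 J = 5.89×10^-13 J.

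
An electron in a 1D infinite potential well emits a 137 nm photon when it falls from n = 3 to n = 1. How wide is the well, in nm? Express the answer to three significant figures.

The photon carries ΔE = hc/λ = 6.626×10^-34·2.998×10^8/1.37×10^-7 m = 1.450×10^-18 J.
Since ΔE = (3² − 1²)E_1, E_1 = 1.812×10^-19 J, and L = h/√(8m_eE_1) = 5.77×10^-10 m = 0.577 nm.

L = 0.577 nm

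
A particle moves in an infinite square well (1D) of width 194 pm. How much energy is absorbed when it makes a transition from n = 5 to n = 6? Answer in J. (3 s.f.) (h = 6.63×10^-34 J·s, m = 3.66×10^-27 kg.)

E_1 = h²/(8mL²) = 3.989×10^-22 J.
|ΔE| = |5² − 6²|·E_1 = 11·3.989×10^-22 J = 4.39×10^-21 J.

|ΔE| = 4.39×10^-21 J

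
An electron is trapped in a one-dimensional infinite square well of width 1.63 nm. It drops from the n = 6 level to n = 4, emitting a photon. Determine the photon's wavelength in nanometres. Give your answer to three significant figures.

E_1 = h²/(8m_eL²) = 2.268×10^-20 J, so ΔE = (6² − 4²)E_1 = 4.536×10^-19 J.
λ = hc/ΔE = (6.626×10^-34·2.998×10^8)/4.536×10^-19 = 4.38×10^-7 m = 438 nm.

λ = 438 nm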